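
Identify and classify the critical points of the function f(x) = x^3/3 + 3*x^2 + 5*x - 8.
f'(x) = x^2 + 6*x + 5

Solve f'(x) = 0:
  Factor: x^2 + 6*x + 5 = (x + 1)*(x + 5) = 0.
  ⇒ x = -5, -1

f''(x) = 2*x + 6
Second-derivative test at each critical point:
  f''(-5) = -4 < 0 → local maximum
  f''(-1) = 4 > 0 → local minimum

Critical points: x = -5 (local maximum); x = -1 (local minimum)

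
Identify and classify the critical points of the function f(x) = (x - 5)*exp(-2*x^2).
f'(x) = (-4*x*(x - 5) + 1)*exp(-2*x^2)

Solve f'(x) = 0:
  f'(x) = (-4*x^2 + 20*x + 1)·exp(-2*x^2) and exp(-2*x^2) > 0 for every x, so f'(x) = 0 ⇔ -4*x^2 + 20*x + 1 = 0.
  4*x^2 - 20*x - 1 = 0 has no rational roots; quadratic formula: x = (20 ± √416)/8.
  ⇒ x = 5/2 - sqrt(26)/2 ≈ -0.0495, 5/2 + sqrt(26)/2 ≈ 5.0495

f''(x) = 4*(4*x^2*(x - 5) - 3*x + 5)*exp(-2*x^2)
Second-derivative test at each critical point:
  f''(-0.0495) = 20.2963 > 0 → local minimum
  f''(5.0495) = -1.454e-21 < 0 → local maximum

Critical points: x = 5/2 - sqrt(26)/2 ≈ -0.0495 (local minimum); x = 5/2 + sqrt(26)/2 ≈ 5.0495 (local maximum)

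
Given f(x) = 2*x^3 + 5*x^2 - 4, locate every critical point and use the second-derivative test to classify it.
f'(x) = 2*x*(3*x + 5)

Solve f'(x) = 0:
  Factor: 6*x^2 + 10*x = 2*x*(3*x + 5) = 0.
  ⇒ x = -5/3, 0

f''(x) = 12*x + 10
Second-derivative test at each critical point:
  f''(-5/3) = -10 < 0 → local maximum
  f''(0) = 10 > 0 → local minimum

Critical points: x = -5/3 (local maximum); x = 0 (local minimum)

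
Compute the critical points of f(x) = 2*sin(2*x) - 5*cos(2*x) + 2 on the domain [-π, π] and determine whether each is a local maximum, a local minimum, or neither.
f'(x) = 10*sin(2*x) + 4*cos(2*x)

Solve f'(x) = 0 on [-π, π]:
  f'(x) = 0 ⇔ 2*cos(2*x) = -5*sin(2*x) ⇔ tan(2*x) = -2/5, i.e. 2*x = arctan(-2/5) + nπ; keep the solutions lying in [-π, π].
  ⇒ x = -pi/2 - atan(2/5)/2 ≈ -1.7610, -atan(2/5)/2 ≈ -0.1903, -atan(2/5)/2 + pi/2 ≈ 1.3805, pi - atan(2/5)/2 ≈ 2.9513

f''(x) = -8*sin(2*x) + 20*cos(2*x)
Second-derivative test at each critical point:
  f''(-1.7610) = -21.5407 < 0 → local maximum
  f''(-0.1903) = 21.5407 > 0 → local minimum
  f''(1.3805) = -21.5407 < 0 → local maximum
  f''(2.9513) = 21.5407 > 0 → local minimum

Critical points: x = -pi/2 - atan(2/5)/2 ≈ -1.7610 (local maximum); x = -atan(2/5)/2 ≈ -0.1903 (local minimum); x = -atan(2/5)/2 + pi/2 ≈ 1.3805 (local maximum); x = pi - atan(2/5)/2 ≈ 2.9513 (local minimum)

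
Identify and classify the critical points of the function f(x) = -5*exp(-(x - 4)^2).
f'(x) = 10*(x - 4)*exp(-(x - 4)^2)

Solve f'(x) = 0:
  f'(x) = (10*x - 40)·exp(-(x - 4)^2) and exp(-(x - 4)^2) > 0 for every x, so f'(x) = 0 ⇔ 10*x - 40 = 0.
  Factor: 10*x - 40 = 10*(x - 4) = 0.
  ⇒ x = 4

f''(x) = 10*(1 - 2*(x - 4)^2)*exp(-(x - 4)^2)
Second-derivative test at each critical point:
  f''(4) = 10 > 0 → local minimum

Critical points: x = 4 (local minimum)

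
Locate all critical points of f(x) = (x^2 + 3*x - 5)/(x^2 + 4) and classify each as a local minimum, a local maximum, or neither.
f'(x) = 3*(-x^2 + 6*x + 4)/(x^4 + 8*x^2 + 16)

Solve f'(x) = 0:
  f'(x) = -3*(x^2 - 6*x - 4)/(x^2 + 4)^2; the denominator is positive wherever f is defined, so f'(x) = 0 ⇔ -3*x^2 + 18*x + 12 = 0.
  Factor: -3*x^2 + 18*x + 12 = -3*(x^2 - 6*x - 4); x^2 - 6*x - 4 = 0 has no rational roots; quadratic formula: x = (6 ± √52)/2.
  ⇒ x = 3 - sqrt(13) ≈ -0.6056, 3 + sqrt(13) ≈ 6.6056

f''(x) = 6*(x^3 - 9*x^2 - 12*x + 12)/(x^6 + 12*x^4 + 48*x^2 + 64)
Second-derivative test at each critical point:
  f''(-0.6056) = 1.1345 > 0 → local minimum
  f''(6.6056) = -0.0095 < 0 → local maximum

Critical points: x = 3 - sqrt(13) ≈ -0.6056 (local minimum); x = 3 + sqrt(13) ≈ 6.6056 (local maximum)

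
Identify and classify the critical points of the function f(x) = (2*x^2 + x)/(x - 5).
f'(x) = (2*x^2 - 20*x - 5)/(x^2 - 10*x + 25)

Solve f'(x) = 0:
  f'(x) = (2*x^2 - 20*x - 5)/(x - 5)^2; the denominator is positive wherever f is defined, so f'(x) = 0 ⇔ 2*x^2 - 20*x - 5 = 0.
  2*x^2 - 20*x - 5 = 0 has no rational roots; quadratic formula: x = (20 ± √440)/4.
  ⇒ x = 5 - sqrt(110)/2 ≈ -0.2440, 5 + sqrt(110)/2 ≈ 10.2440

f''(x) = 110/(x^3 - 15*x^2 + 75*x - 125)
Second-derivative test at each critical point:
  f''(-0.2440) = -0.7628 < 0 → local maximum
  f''(10.2440) = 0.7628 > 0 → local minimum

Critical points: x = 5 - sqrt(110)/2 ≈ -0.2440 (local maximum); x = 5 + sqrt(110)/2 ≈ 10.2440 (local minimum)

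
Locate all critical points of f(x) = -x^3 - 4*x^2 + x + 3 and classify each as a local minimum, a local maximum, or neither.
f'(x) = -3*x^2 - 8*x + 1

Solve f'(x) = 0:
  3*x^2 + 8*x - 1 = 0 has no rational roots; quadratic formula: x = (-8 ± √76)/6.
  ⇒ x = -sqrt(19)/3 - 4/3 ≈ -2.7863, -4/3 + sqrt(19)/3 ≈ 0.1196

f''(x) = -6*x - 8
Second-derivative test at each critical point:
  f''(-2.7863) = 8.7178 > 0 → local minimum
  f''(0.1196) = -8.7178 < 0 → local maximum

Critical points: x = -sqrt(19)/3 - 4/3 ≈ -2.7863 (local minimum); x = -4/3 + sqrt(19)/3 ≈ 0.1196 (local maximum)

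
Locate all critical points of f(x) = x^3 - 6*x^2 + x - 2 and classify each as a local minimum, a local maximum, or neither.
f'(x) = 3*x^2 - 12*x + 1

Solve f'(x) = 0:
  3*x^2 - 12*x + 1 = 0 has no rational roots; quadratic formula: x = (12 ± √132)/6.
  ⇒ x = 2 - sqrt(33)/3 ≈ 0.0851, sqrt(33)/3 + 2 ≈ 3.9149

f''(x) = 6*x - 12
Second-derivative test at each critical point:
  f''(0.0851) = -11.4891 < 0 → local maximum
  f''(3.9149) = 11.4891 > 0 → local minimum

Critical points: x = 2 - sqrt(33)/3 ≈ 0.0851 (local maximum); x = sqrt(33)/3 + 2 ≈ 3.9149 (local minimum)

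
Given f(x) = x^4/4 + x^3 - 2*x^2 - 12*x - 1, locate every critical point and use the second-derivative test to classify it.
f'(x) = x^3 + 3*x^2 - 4*x - 12

Solve f'(x) = 0:
  Factor: x^3 + 3*x^2 - 4*x - 12 = (x - 2)*(x + 2)*(x + 3) = 0.
  ⇒ x = -3, -2, 2

f''(x) = 3*x^2 + 6*x - 4
Second-derivative test at each critical point:
  f''(-3) = 5 > 0 → local minimum
  f''(-2) = -4 < 0 → local maximum
  f''(2) = 20 > 0 → local minimum

Critical points: x = -3 (local minimum); x = -2 (local maximum); x = 2 (local minimum)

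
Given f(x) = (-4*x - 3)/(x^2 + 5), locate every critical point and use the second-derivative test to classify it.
f'(x) = 2*(2*x^2 + 3*x - 10)/(x^4 + 10*x^2 + 25)

Solve f'(x) = 0:
  f'(x) = 2*(2*x^2 + 3*x - 10)/(x^2 + 5)^2; the denominator is positive wherever f is defined, so f'(x) = 0 ⇔ 4*x^2 + 6*x - 20 = 0.
  Factor: 4*x^2 + 6*x - 20 = 2*(2*x^2 + 3*x - 10); 2*x^2 + 3*x - 10 = 0 has no rational roots; quadratic formula: x = (-3 ± √89)/4.
  ⇒ x = -sqrt(89)/4 - 3/4 ≈ -3.1085, -3/4 + sqrt(89)/4 ≈ 1.6085

f''(x) = 2*(-4*x^2*(4*x + 3) + 3*(4*x + 1)*(x^2 + 5))/(x^2 + 5)^3
Second-derivative test at each critical point:
  f''(-3.1085) = -0.0878 < 0 → local maximum
  f''(1.6085) = 0.3278 > 0 → local minimum

Critical points: x = -sqrt(89)/4 - 3/4 ≈ -3.1085 (local maximum); x = -3/4 + sqrt(89)/4 ≈ 1.6085 (local minimum)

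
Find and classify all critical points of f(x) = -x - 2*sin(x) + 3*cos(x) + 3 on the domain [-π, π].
f'(x) = -3*sin(x) - 2*cos(x) - 1

Solve f'(x) = 0 on [-π, π]:
  f'(x) = 0 ⇔ -3*sin(x) - 2*cos(x) = 1. Write the left side as R·cos(x + φ) with R = √((-2)² + 3²) = sqrt(13), cos φ = -2*sqrt(13)/13, sin φ = 3*sqrt(13)/13; then cos(x + φ) = sqrt(13)/13. Solve for x and keep the solutions lying in [-π, π].
  ⇒ x = atan((-4*sqrt(3) - 3)/(-2 + 6*sqrt(3))) ≈ -0.8690, atan((-3 + 4*sqrt(3))/(-6*sqrt(3) - 2)) + pi ≈ 2.8346

f''(x) = 2*sin(x) - 3*cos(x)
Second-derivative test at each critical point:
  f''(-0.8690) = -3.4641 < 0 → local maximum
  f''(2.8346) = 3.4641 > 0 → local minimum

Critical points: x = atan((-4*sqrt(3) - 3)/(-2 + 6*sqrt(3))) ≈ -0.8690 (local maximum); x = atan((-3 + 4*sqrt(3))/(-6*sqrt(3) - 2)) + pi ≈ 2.8346 (local minimum)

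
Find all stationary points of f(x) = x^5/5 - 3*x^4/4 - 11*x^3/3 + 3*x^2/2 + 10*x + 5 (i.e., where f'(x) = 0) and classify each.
f'(x) = x^4 - 3*x^3 - 11*x^2 + 3*x + 10

Solve f'(x) = 0:
  Factor: x^4 - 3*x^3 - 11*x^2 + 3*x + 10 = (x - 5)*(x - 1)*(x + 1)*(x + 2) = 0.
  ⇒ x = -2, -1, 1, 5

f''(x) = 4*x^3 - 9*x^2 - 22*x + 3
Second-derivative test at each critical point:
  f''(-2) = -21 < 0 → local maximum
  f''(-1) = 12 > 0 → local minimum
  f''(1) = -24 < 0 → local maximum
  f''(5) = 168 > 0 → local minimum

Critical points: x = -2 (local maximum); x = -1 (local minimum); x = 1 (local maximum); x = 5 (local minimum)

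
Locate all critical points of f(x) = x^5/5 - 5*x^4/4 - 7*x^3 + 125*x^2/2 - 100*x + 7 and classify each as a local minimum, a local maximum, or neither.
f'(x) = x^4 - 5*x^3 - 21*x^2 + 125*x - 100

Solve f'(x) = 0:
  Factor: x^4 - 5*x^3 - 21*x^2 + 125*x - 100 = (x - 5)*(x - 4)*(x - 1)*(x + 5) = 0.
  ⇒ x = -5, 1, 4, 5

f''(x) = 4*x^3 - 15*x^2 - 42*x + 125
Second-derivative test at each critical point:
  f''(-5) = -540 < 0 → local maximum
  f''(1) = 72 > 0 → local minimum
  f''(4) = -27 < 0 → local maximum
  f''(5) = 40 > 0 → local minimum

Critical points: x = -5 (local maximum); x = 1 (local minimum); x = 4 (local maximum); x = 5 (local minimum)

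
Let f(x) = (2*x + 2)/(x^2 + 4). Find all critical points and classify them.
f'(x) = 2*(x^2 - 2*x*(x + 1) + 4)/(x^2 + 4)^2

Solve f'(x) = 0:
  f'(x) = -2*(x^2 + 2*x - 4)/(x^2 + 4)^2; the denominator is positive wherever f is defined, so f'(x) = 0 ⇔ -2*x^2 - 4*x + 8 = 0.
  Factor: -2*x^2 - 4*x + 8 = -2*(x^2 + 2*x - 4); x^2 + 2*x - 4 = 0 has no rational roots; quadratic formula: x = (-2 ± √20)/2.
  ⇒ x = -sqrt(5) - 1 ≈ -3.2361, -1 + sqrt(5) ≈ 1.2361

f''(x) = 4*(4*x^2*(x + 1) - (3*x + 1)*(x^2 + 4))/(x^2 + 4)^3
Second-derivative test at each critical point:
  f''(-3.2361) = 0.0427 > 0 → local minimum
  f''(1.2361) = -0.2927 < 0 → local maximum

Critical points: x = -sqrt(5) - 1 ≈ -3.2361 (local minimum); x = -1 + sqrt(5) ≈ 1.2361 (local maximum)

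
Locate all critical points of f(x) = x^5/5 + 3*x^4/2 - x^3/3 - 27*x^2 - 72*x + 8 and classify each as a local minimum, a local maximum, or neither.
f'(x) = x^4 + 6*x^3 - x^2 - 54*x - 72

Solve f'(x) = 0:
  Factor: x^4 + 6*x^3 - x^2 - 54*x - 72 = (x - 3)*(x + 2)*(x + 3)*(x + 4) = 0.
  ⇒ x = -4, -3, -2, 3

f''(x) = 4*x^3 + 18*x^2 - 2*x - 54
Second-derivative test at each critical point:
  f''(-4) = -14 < 0 → local maximum
  f''(-3) = 6 > 0 → local minimum
  f''(-2) = -10 < 0 → local maximum
  f''(3) = 210 > 0 → local minimum

Critical points: x = -4 (local maximum); x = -3 (local minimum); x = -2 (local maximum); x = 3 (local minimum)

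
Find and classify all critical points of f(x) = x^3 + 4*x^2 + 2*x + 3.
f'(x) = 3*x^2 + 8*x + 2

Solve f'(x) = 0:
  3*x^2 + 8*x + 2 = 0 has no rational roots; quadratic formula: x = (-8 ± √40)/6.
  ⇒ x = -4/3 - sqrt(10)/3 ≈ -2.3874, -4/3 + sqrt(10)/3 ≈ -0.2792

f''(x) = 6*x + 8
Second-derivative test at each critical point:
  f''(-2.3874) = -6.3246 < 0 → local maximum
  f''(-0.2792) = 6.3246 > 0 → local minimum

Critical points: x = -4/3 - sqrt(10)/3 ≈ -2.3874 (local maximum); x = -4/3 + sqrt(10)/3 ≈ -0.2792 (local minimum)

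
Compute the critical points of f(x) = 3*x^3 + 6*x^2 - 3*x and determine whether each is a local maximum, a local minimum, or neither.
f'(x) = 9*x^2 + 12*x - 3

Solve f'(x) = 0:
  Factor: 9*x^2 + 12*x - 3 = 3*(3*x^2 + 4*x - 1); 3*x^2 + 4*x - 1 = 0 has no rational roots; quadratic formula: x = (-4 ± √28)/6.
  ⇒ x = -sqrt(7)/3 - 2/3 ≈ -1.5486, -2/3 + sqrt(7)/3 ≈ 0.2153

f''(x) = 18*x + 12
Second-derivative test at each critical point:
  f''(-1.5486) = -15.8745 < 0 → local maximum
  f''(0.2153) = 15.8745 > 0 → local minimum

Critical points: x = -sqrt(7)/3 - 2/3 ≈ -1.5486 (local maximum); x = -2/3 + sqrt(7)/3 ≈ 0.2153 (local minimum)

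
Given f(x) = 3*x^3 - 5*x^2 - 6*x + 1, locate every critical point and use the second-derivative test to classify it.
f'(x) = 9*x^2 - 10*x - 6

Solve f'(x) = 0:
  9*x^2 - 10*x - 6 = 0 has no rational roots; quadratic formula: x = (10 ± √316)/18.
  ⇒ x = 5/9 - sqrt(79)/9 ≈ -0.4320, 5/9 + sqrt(79)/9 ≈ 1.5431

f''(x) = 18*x - 10
Second-derivative test at each critical point:
  f''(-0.4320) = -17.7764 < 0 → local maximum
  f''(1.5431) = 17.7764 > 0 → local minimum

Critical points: x = 5/9 - sqrt(79)/9 ≈ -0.4320 (local maximum); x = 5/9 + sqrt(79)/9 ≈ 1.5431 (local minimum)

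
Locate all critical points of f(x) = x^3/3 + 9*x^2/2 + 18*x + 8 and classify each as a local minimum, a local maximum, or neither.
f'(x) = x^2 + 9*x + 18

Solve f'(x) = 0:
  Factor: x^2 + 9*x + 18 = (x + 3)*(x + 6) = 0.
  ⇒ x = -6, -3

f''(x) = 2*x + 9
Second-derivative test at each critical point:
  f''(-6) = -3 < 0 → local maximum
  f''(-3) = 3 > 0 → local minimum

Critical points: x = -6 (local maximum); x = -3 (local minimum)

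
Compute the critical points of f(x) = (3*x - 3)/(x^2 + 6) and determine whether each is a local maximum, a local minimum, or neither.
f'(x) = 3*(x^2 - 2*x*(x - 1) + 6)/(x^2 + 6)^2

Solve f'(x) = 0:
  f'(x) = -3*(x^2 - 2*x - 6)/(x^2 + 6)^2; the denominator is positive wherever f is defined, so f'(x) = 0 ⇔ -3*x^2 + 6*x + 18 = 0.
  Factor: -3*x^2 + 6*x + 18 = -3*(x^2 - 2*x - 6); x^2 - 2*x - 6 = 0 has no rational roots; quadratic formula: x = (2 ± √28)/2.
  ⇒ x = 1 - sqrt(7) ≈ -1.6458, 1 + sqrt(7) ≈ 3.6458

f''(x) = 6*(4*x^2*(x - 1) + (1 - 3*x)*(x^2 + 6))/(x^2 + 6)^3
Second-derivative test at each critical point:
  f''(-1.6458) = 0.2093 > 0 → local minimum
  f''(3.6458) = -0.0427 < 0 → local maximum

Critical points: x = 1 - sqrt(7) ≈ -1.6458 (local minimum); x = 1 + sqrt(7) ≈ 3.6458 (local maximum)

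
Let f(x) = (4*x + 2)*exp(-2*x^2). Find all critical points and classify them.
f'(x) = 4*(-2*x*(2*x + 1) + 1)*exp(-2*x^2)

Solve f'(x) = 0:
  f'(x) = (-16*x^2 - 8*x + 4)·exp(-2*x^2) and exp(-2*x^2) > 0 for every x, so f'(x) = 0 ⇔ -16*x^2 - 8*x + 4 = 0.
  Factor: -16*x^2 - 8*x + 4 = -4*(4*x^2 + 2*x - 1); 4*x^2 + 2*x - 1 = 0 has no rational roots; quadratic formula: x = (-2 ± √20)/8.
  ⇒ x = -sqrt(5)/4 - 1/4 ≈ -0.8090, -1/4 + sqrt(5)/4 ≈ 0.3090

f''(x) = 8*(4*x^2*(2*x + 1) - 6*x - 1)*exp(-2*x^2)
Second-derivative test at each critical point:
  f''(-0.8090) = 4.8314 > 0 → local minimum
  f''(0.3090) = -14.7786 < 0 → local maximum

Critical points: x = -sqrt(5)/4 - 1/4 ≈ -0.8090 (local minimum); x = -1/4 + sqrt(5)/4 ≈ 0.3090 (local maximum)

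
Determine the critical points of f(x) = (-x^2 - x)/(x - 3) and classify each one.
f'(x) = (-x^2 + 6*x + 3)/(x^2 - 6*x + 9)

Solve f'(x) = 0:
  f'(x) = -(x^2 - 6*x - 3)/(x - 3)^2; the denominator is positive wherever f is defined, so f'(x) = 0 ⇔ -x^2 + 6*x + 3 = 0.
  x^2 - 6*x - 3 = 0 has no rational roots; quadratic formula: x = (6 ± √48)/2.
  ⇒ x = 3 - 2*sqrt(3) ≈ -0.4641, 3 + 2*sqrt(3) ≈ 6.4641

f''(x) = -24/(x^3 - 9*x^2 + 27*x - 27)
Second-derivative test at each critical point:
  f''(-0.4641) = 0.5774 > 0 → local minimum
  f''(6.4641) = -0.5774 < 0 → local maximum

Critical points: x = 3 - 2*sqrt(3) ≈ -0.4641 (local minimum); x = 3 + 2*sqrt(3) ≈ 6.4641 (local maximum)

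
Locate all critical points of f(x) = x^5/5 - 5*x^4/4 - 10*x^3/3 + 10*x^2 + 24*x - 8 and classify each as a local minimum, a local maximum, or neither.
f'(x) = x^4 - 5*x^3 - 10*x^2 + 20*x + 24

Solve f'(x) = 0:
  Factor: x^4 - 5*x^3 - 10*x^2 + 20*x + 24 = (x - 6)*(x - 2)*(x + 1)*(x + 2) = 0.
  ⇒ x = -2, -1, 2, 6

f''(x) = 4*x^3 - 15*x^2 - 20*x + 20
Second-derivative test at each critical point:
  f''(-2) = -32 < 0 → local maximum
  f''(-1) = 21 > 0 → local minimum
  f''(2) = -48 < 0 → local maximum
  f''(6) = 224 > 0 → local minimum

Critical points: x = -2 (local maximum); x = -1 (local minimum); x = 2 (local maximum); x = 6 (local minimum)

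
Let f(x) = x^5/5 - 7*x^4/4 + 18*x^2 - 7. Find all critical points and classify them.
f'(x) = x*(x^3 - 7*x^2 + 36)

Solve f'(x) = 0:
  Factor: x^4 - 7*x^3 + 36*x = x*(x - 6)*(x - 3)*(x + 2) = 0.
  ⇒ x = -2, 0, 3, 6

f''(x) = 4*x^3 - 21*x^2 + 36
Second-derivative test at each critical point:
  f''(-2) = -80 < 0 → local maximum
  f''(0) = 36 > 0 → local minimum
  f''(3) = -45 < 0 → local maximum
  f''(6) = 144 > 0 → local minimum

Critical points: x = -2 (local maximum); x = 0 (local minimum); x = 3 (local maximum); x = 6 (local minimum)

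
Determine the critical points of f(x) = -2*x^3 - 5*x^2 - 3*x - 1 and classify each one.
f'(x) = -6*x^2 - 10*x - 3

Solve f'(x) = 0:
  6*x^2 + 10*x + 3 = 0 has no rational roots; quadratic formula: x = (-10 ± √28)/12.
  ⇒ x = -5/6 - sqrt(7)/6 ≈ -1.2743, -5/6 + sqrt(7)/6 ≈ -0.3924

f''(x) = -12*x - 10
Second-derivative test at each critical point:
  f''(-1.2743) = 5.2915 > 0 → local minimum
  f''(-0.3924) = -5.2915 < 0 → local maximum

Critical points: x = -5/6 - sqrt(7)/6 ≈ -1.2743 (local minimum); x = -5/6 + sqrt(7)/6 ≈ -0.3924 (local maximum)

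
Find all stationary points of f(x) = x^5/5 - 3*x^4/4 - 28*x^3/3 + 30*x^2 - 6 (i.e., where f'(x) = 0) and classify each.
f'(x) = x*(x^3 - 3*x^2 - 28*x + 60)

Solve f'(x) = 0:
  Factor: x^4 - 3*x^3 - 28*x^2 + 60*x = x*(x - 6)*(x - 2)*(x + 5) = 0.
  ⇒ x = -5, 0, 2, 6

f''(x) = 4*x^3 - 9*x^2 - 56*x + 60
Second-derivative test at each critical point:
  f''(-5) = -385 < 0 → local maximum
  f''(0) = 60 > 0 → local minimum
  f''(2) = -56 < 0 → local maximum
  f''(6) = 264 > 0 → local minimum

Critical points: x = -5 (local maximum); x = 0 (local minimum); x = 2 (local maximum); x = 6 (local minimum)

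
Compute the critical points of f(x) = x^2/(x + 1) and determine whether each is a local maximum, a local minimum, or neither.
f'(x) = x*(x + 2)/(x^2 + 2*x + 1)

Solve f'(x) = 0:
  f'(x) = x*(x + 2)/(x + 1)^2; the denominator is positive wherever f is defined, so f'(x) = 0 ⇔ x^2 + 2*x = 0.
  Factor: x^2 + 2*x = x*(x + 2) = 0.
  ⇒ x = -2, 0

f''(x) = 2/(x^3 + 3*x^2 + 3*x + 1)
Second-derivative test at each critical point:
  f''(-2) = -2 < 0 → local maximum
  f''(0) = 2 > 0 → local minimum

Critical points: x = -2 (local maximum); x = 0 (local minimum)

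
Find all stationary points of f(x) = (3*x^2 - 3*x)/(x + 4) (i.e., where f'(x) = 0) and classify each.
f'(x) = 3*(x^2 + 8*x - 4)/(x^2 + 8*x + 16)

Solve f'(x) = 0:
  f'(x) = 3*(x^2 + 8*x - 4)/(x + 4)^2; the denominator is positive wherever f is defined, so f'(x) = 0 ⇔ 3*x^2 + 24*x - 12 = 0.
  Factor: 3*x^2 + 24*x - 12 = 3*(x^2 + 8*x - 4); x^2 + 8*x - 4 = 0 has no rational roots; quadratic formula: x = (-8 ± √80)/2.
  ⇒ x = -2*sqrt(5) - 4 ≈ -8.4721, -4 + 2*sqrt(5) ≈ 0.4721

f''(x) = 120/(x^3 + 12*x^2 + 48*x + 64)
Second-derivative test at each critical point:
  f''(-8.4721) = -1.3416 < 0 → local maximum
  f''(0.4721) = 1.3416 > 0 → local minimum

Critical points: x = -2*sqrt(5) - 4 ≈ -8.4721 (local maximum); x = -4 + 2*sqrt(5) ≈ 0.4721 (local minimum)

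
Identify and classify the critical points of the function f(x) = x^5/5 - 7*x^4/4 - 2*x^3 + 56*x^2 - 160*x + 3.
f'(x) = x^4 - 7*x^3 - 6*x^2 + 112*x - 160

Solve f'(x) = 0:
  Factor: x^4 - 7*x^3 - 6*x^2 + 112*x - 160 = (x - 5)*(x - 4)*(x - 2)*(x + 4) = 0.
  ⇒ x = -4, 2, 4, 5

f''(x) = 4*x^3 - 21*x^2 - 12*x + 112
Second-derivative test at each critical point:
  f''(-4) = -432 < 0 → local maximum
  f''(2) = 36 > 0 → local minimum
  f''(4) = -16 < 0 → local maximum
  f''(5) = 27 > 0 → local minimum

Critical points: x = -4 (local maximum); x = 2 (local minimum); x = 4 (local maximum); x = 5 (local minimum)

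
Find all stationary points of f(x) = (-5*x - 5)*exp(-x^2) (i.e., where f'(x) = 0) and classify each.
f'(x) = 5*(2*x*(x + 1) - 1)*exp(-x^2)

Solve f'(x) = 0:
  f'(x) = (10*x^2 + 10*x - 5)·exp(-x^2) and exp(-x^2) > 0 for every x, so f'(x) = 0 ⇔ 10*x^2 + 10*x - 5 = 0.
  Factor: 10*x^2 + 10*x - 5 = 5*(2*x^2 + 2*x - 1); 2*x^2 + 2*x - 1 = 0 has no rational roots; quadratic formula: x = (-2 ± √12)/4.
  ⇒ x = -sqrt(3)/2 - 1/2 ≈ -1.3660, -1/2 + sqrt(3)/2 ≈ 0.3660

f''(x) = 10*(-2*x^2*(x + 1) + 3*x + 1)*exp(-x^2)
Second-derivative test at each critical point:
  f''(-1.3660) = -2.6801 < 0 → local maximum
  f''(0.3660) = 15.1487 > 0 → local minimum

Critical points: x = -sqrt(3)/2 - 1/2 ≈ -1.3660 (local maximum); x = -1/2 + sqrt(3)/2 ≈ 0.3660 (local minimum)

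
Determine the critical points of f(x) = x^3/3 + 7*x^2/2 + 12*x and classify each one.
f'(x) = x^2 + 7*x + 12

Solve f'(x) = 0:
  Factor: x^2 + 7*x + 12 = (x + 3)*(x + 4) = 0.
  ⇒ x = -4, -3

f''(x) = 2*x + 7
Second-derivative test at each critical point:
  f''(-4) = -1 < 0 → local maximum
  f''(-3) = 1 > 0 → local minimum

Critical points: x = -4 (local maximum); x = -3 (local minimum)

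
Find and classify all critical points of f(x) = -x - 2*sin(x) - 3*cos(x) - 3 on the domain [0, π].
f'(x) = 3*sin(x) - 2*cos(x) - 1

Solve f'(x) = 0 on [0, π]:
  f'(x) = 0 ⇔ 3*sin(x) - 2*cos(x) = 1. Write the left side as R·cos(x + φ) with R = √((-2)² + (-3)²) = sqrt(13), cos φ = -2*sqrt(13)/13, sin φ = -3*sqrt(13)/13; then cos(x + φ) = sqrt(13)/13. Solve for x and keep the solutions lying in [0, π].
  ⇒ x = atan((3 + 4*sqrt(3))/(-2 + 6*sqrt(3))) ≈ 0.8690

f''(x) = 2*sin(x) + 3*cos(x)
Second-derivative test at each critical point:
  f''(0.8690) = 3.4641 > 0 → local minimum

Critical points: x = atan((3 + 4*sqrt(3))/(-2 + 6*sqrt(3))) ≈ 0.8690 (local minimum)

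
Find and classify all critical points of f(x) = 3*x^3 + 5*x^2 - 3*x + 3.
f'(x) = 9*x^2 + 10*x - 3

Solve f'(x) = 0:
  9*x^2 + 10*x - 3 = 0 has no rational roots; quadratic formula: x = (-10 ± √208)/18.
  ⇒ x = -2*sqrt(13)/9 - 5/9 ≈ -1.3568, -5/9 + 2*sqrt(13)/9 ≈ 0.2457

f''(x) = 18*x + 10
Second-derivative test at each critical point:
  f''(-1.3568) = -14.4222 < 0 → local maximum
  f''(0.2457) = 14.4222 > 0 → local minimum

Critical points: x = -2*sqrt(13)/9 - 5/9 ≈ -1.3568 (local maximum); x = -5/9 + 2*sqrt(13)/9 ≈ 0.2457 (local minimum)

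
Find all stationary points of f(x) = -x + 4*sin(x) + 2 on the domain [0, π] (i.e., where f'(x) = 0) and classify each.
f'(x) = 4*cos(x) - 1

Solve f'(x) = 0 on [0, π]:
  f'(x) = 0 ⇔ cos(x) = 1/4, i.e. x = ±arccos(1/4) + 2nπ; keep the solutions lying in [0, π].
  ⇒ x = acos(1/4) ≈ 1.3181

f''(x) = -4*sin(x)
Second-derivative test at each critical point:
  f''(1.3181) = -3.8730 < 0 → local maximum

Critical points: x = acos(1/4) ≈ 1.3181 (local maximum)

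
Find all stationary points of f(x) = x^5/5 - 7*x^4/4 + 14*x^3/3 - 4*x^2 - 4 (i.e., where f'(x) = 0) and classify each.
f'(x) = x*(x^3 - 7*x^2 + 14*x - 8)

Solve f'(x) = 0:
  Factor: x^4 - 7*x^3 + 14*x^2 - 8*x = x*(x - 4)*(x - 2)*(x - 1) = 0.
  ⇒ x = 0, 1, 2, 4

f''(x) = 4*x^3 - 21*x^2 + 28*x - 8
Second-derivative test at each critical point:
  f''(0) = -8 < 0 → local maximum
  f''(1) = 3 > 0 → local minimum
  f''(2) = -4 < 0 → local maximum
  f''(4) = 24 > 0 → local minimum

Critical points: x = 0 (local maximum); x = 1 (local minimum); x = 2 (local maximum); x = 4 (local minimum)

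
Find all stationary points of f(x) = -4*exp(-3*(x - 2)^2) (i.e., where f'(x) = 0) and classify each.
f'(x) = 24*(x - 2)*exp(-3*(x - 2)^2)

Solve f'(x) = 0:
  f'(x) = (24*x - 48)·exp(-3*(x - 2)^2) and exp(-3*(x - 2)^2) > 0 for every x, so f'(x) = 0 ⇔ 24*x - 48 = 0.
  Factor: 24*x - 48 = 24*(x - 2) = 0.
  ⇒ x = 2

f''(x) = 24*(1 - 6*(x - 2)^2)*exp(-3*(x - 2)^2)
Second-derivative test at each critical point:
  f''(2) = 24 > 0 → local minimum

Critical points: x = 2 (local minimum)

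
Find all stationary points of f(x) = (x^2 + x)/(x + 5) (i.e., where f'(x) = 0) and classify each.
f'(x) = (x^2 + 10*x + 5)/(x^2 + 10*x + 25)

Solve f'(x) = 0:
  f'(x) = (x^2 + 10*x + 5)/(x + 5)^2; the denominator is positive wherever f is defined, so f'(x) = 0 ⇔ x^2 + 10*x + 5 = 0.
  x^2 + 10*x + 5 = 0 has no rational roots; quadratic formula: x = (-10 ± √80)/2.
  ⇒ x = -5 - 2*sqrt(5) ≈ -9.4721, -5 + 2*sqrt(5) ≈ -0.5279

f''(x) = 40/(x^3 + 15*x^2 + 75*x + 125)
Second-derivative test at each critical point:
  f''(-9.4721) = -0.4472 < 0 → local maximum
  f''(-0.5279) = 0.4472 > 0 → local minimum

Critical points: x = -5 - 2*sqrt(5) ≈ -9.4721 (local maximum); x = -5 + 2*sqrt(5) ≈ -0.5279 (local minimum)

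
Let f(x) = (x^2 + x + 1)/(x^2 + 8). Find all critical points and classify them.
f'(x) = (-x^2 + 14*x + 8)/(x^4 + 16*x^2 + 64)

Solve f'(x) = 0:
  f'(x) = -(x^2 - 14*x - 8)/(x^2 + 8)^2; the denominator is positive wherever f is defined, so f'(x) = 0 ⇔ -x^2 + 14*x + 8 = 0.
  x^2 - 14*x - 8 = 0 has no rational roots; quadratic formula: x = (14 ± √228)/2.
  ⇒ x = 7 - sqrt(57) ≈ -0.5498, 7 + sqrt(57) ≈ 14.5498

f''(x) = 2*(x^3 - 21*x^2 - 24*x + 56)/(x^6 + 24*x^4 + 192*x^2 + 512)
Second-derivative test at each critical point:
  f''(-0.5498) = 0.2191 > 0 → local minimum
  f''(14.5498) = -3.128e-04 < 0 → local maximum

Critical points: x = 7 - sqrt(57) ≈ -0.5498 (local minimum); x = 7 + sqrt(57) ≈ 14.5498 (local maximum)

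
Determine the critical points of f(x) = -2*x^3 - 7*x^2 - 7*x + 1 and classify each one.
f'(x) = -6*x^2 - 14*x - 7

Solve f'(x) = 0:
  6*x^2 + 14*x + 7 = 0 has no rational roots; quadratic formula: x = (-14 ± √28)/12.
  ⇒ x = -7/6 - sqrt(7)/6 ≈ -1.6076, -7/6 + sqrt(7)/6 ≈ -0.7257

f''(x) = -12*x - 14
Second-derivative test at each critical point:
  f''(-1.6076) = 5.2915 > 0 → local minimum
  f''(-0.7257) = -5.2915 < 0 → local maximum

Critical points: x = -7/6 - sqrt(7)/6 ≈ -1.6076 (local minimum); x = -7/6 + sqrt(7)/6 ≈ -0.7257 (local maximum)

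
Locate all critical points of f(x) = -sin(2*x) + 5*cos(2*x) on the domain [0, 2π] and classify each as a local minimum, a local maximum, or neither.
f'(x) = -10*sin(2*x) - 2*cos(2*x)

Solve f'(x) = 0 on [0, 2π]:
  f'(x) = 0 ⇔ -cos(2*x) = 5*sin(2*x) ⇔ tan(2*x) = -1/5, i.e. 2*x = arctan(-1/5) + nπ; keep the solutions lying in [0, 2π].
  ⇒ x = -atan(1/5)/2 + pi/2 ≈ 1.4721, pi - atan(1/5)/2 ≈ 3.0429, -atan(1/5)/2 + 3*pi/2 ≈ 4.6137, -atan(1/5)/2 + 2*pi ≈ 6.1845

f''(x) = 4*sin(2*x) - 20*cos(2*x)
Second-derivative test at each critical point:
  f''(1.4721) = 20.3961 > 0 → local minimum
  f''(3.0429) = -20.3961 < 0 → local maximum
  f''(4.6137) = 20.3961 > 0 → local minimum
  f''(6.1845) = -20.3961 < 0 → local maximum

Critical points: x = -atan(1/5)/2 + pi/2 ≈ 1.4721 (local minimum); x = pi - atan(1/5)/2 ≈ 3.0429 (local maximum); x = -atan(1/5)/2 + 3*pi/2 ≈ 4.6137 (local minimum); x = -atan(1/5)/2 + 2*pi ≈ 6.1845 (local maximum)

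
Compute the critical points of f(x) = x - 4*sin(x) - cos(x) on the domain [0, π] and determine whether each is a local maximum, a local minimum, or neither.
f'(x) = sin(x) - 4*cos(x) + 1

Solve f'(x) = 0 on [0, π]:
  f'(x) = 0 ⇔ sin(x) - 4*cos(x) = -1. Write the left side as R·cos(x + φ) with R = √((-4)² + (-1)²) = sqrt(17), cos φ = -4*sqrt(17)/17, sin φ = -sqrt(17)/17; then cos(x + φ) = -sqrt(17)/17. Solve for x and keep the solutions lying in [0, π].
  ⇒ x = atan(15/8) ≈ 1.0808

f''(x) = 4*sin(x) + cos(x)
Second-derivative test at each critical point:
  f''(1.0808) = 4 > 0 → local minimum

Critical points: x = atan(15/8) ≈ 1.0808 (local minimum)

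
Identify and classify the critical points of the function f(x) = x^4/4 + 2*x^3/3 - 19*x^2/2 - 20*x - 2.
f'(x) = x^3 + 2*x^2 - 19*x - 20

Solve f'(x) = 0:
  Factor: x^3 + 2*x^2 - 19*x - 20 = (x - 4)*(x + 1)*(x + 5) = 0.
  ⇒ x = -5, -1, 4

f''(x) = 3*x^2 + 4*x - 19
Second-derivative test at each critical point:
  f''(-5) = 36 > 0 → local minimum
  f''(-1) = -20 < 0 → local maximum
  f''(4) = 45 > 0 → local minimum

Critical points: x = -5 (local minimum); x = -1 (local maximum); x = 4 (local minimum)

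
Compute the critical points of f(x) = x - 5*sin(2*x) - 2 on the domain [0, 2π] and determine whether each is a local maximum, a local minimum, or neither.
f'(x) = 1 - 10*cos(2*x)

Solve f'(x) = 0 on [0, 2π]:
  f'(x) = 0 ⇔ cos(2*x) = 1/10, i.e. 2*x = ±arccos(1/10) + 2nπ; keep the solutions lying in [0, 2π].
  ⇒ x = acos(1/10)/2 ≈ 0.7353, pi - acos(1/10)/2 ≈ 2.4063, acos(1/10)/2 + pi ≈ 3.8769, -acos(1/10)/2 + 2*pi ≈ 5.5479

f''(x) = 20*sin(2*x)
Second-derivative test at each critical point:
  f''(0.7353) = 19.8997 > 0 → local minimum
  f''(2.4063) = -19.8997 < 0 → local maximum
  f''(3.8769) = 19.8997 > 0 → local minimum
  f''(5.5479) = -19.8997 < 0 → local maximum

Critical points: x = acos(1/10)/2 ≈ 0.7353 (local minimum); x = pi - acos(1/10)/2 ≈ 2.4063 (local maximum); x = acos(1/10)/2 + pi ≈ 3.8769 (local minimum); x = -acos(1/10)/2 + 2*pi ≈ 5.5479 (local maximum)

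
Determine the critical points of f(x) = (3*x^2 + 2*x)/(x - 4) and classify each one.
f'(x) = (3*x^2 - 24*x - 8)/(x^2 - 8*x + 16)

Solve f'(x) = 0:
  f'(x) = (3*x^2 - 24*x - 8)/(x - 4)^2; the denominator is positive wherever f is defined, so f'(x) = 0 ⇔ 3*x^2 - 24*x - 8 = 0.
  3*x^2 - 24*x - 8 = 0 has no rational roots; quadratic formula: x = (24 ± √672)/6.
  ⇒ x = 4 - 2*sqrt(42)/3 ≈ -0.3205, 4 + 2*sqrt(42)/3 ≈ 8.3205

f''(x) = 112/(x^3 - 12*x^2 + 48*x - 64)
Second-derivative test at each critical point:
  f''(-0.3205) = -1.3887 < 0 → local maximum
  f''(8.3205) = 1.3887 > 0 → local minimum

Critical points: x = 4 - 2*sqrt(42)/3 ≈ -0.3205 (local maximum); x = 4 + 2*sqrt(42)/3 ≈ 8.3205 (local minimum)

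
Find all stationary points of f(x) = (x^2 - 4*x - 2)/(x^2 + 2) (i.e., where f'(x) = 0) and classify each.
f'(x) = 4*(x^2 + 2*x - 2)/(x^4 + 4*x^2 + 4)

Solve f'(x) = 0:
  f'(x) = 4*(x^2 + 2*x - 2)/(x^2 + 2)^2; the denominator is positive wherever f is defined, so f'(x) = 0 ⇔ 4*x^2 + 8*x - 8 = 0.
  Factor: 4*x^2 + 8*x - 8 = 4*(x^2 + 2*x - 2); x^2 + 2*x - 2 = 0 has no rational roots; quadratic formula: x = (-2 ± √12)/2.
  ⇒ x = -sqrt(3) - 1 ≈ -2.7321, -1 + sqrt(3) ≈ 0.7321

f''(x) = 8*(-x^3 - 3*x^2 + 6*x + 2)/(x^6 + 6*x^4 + 12*x^2 + 8)
Second-derivative test at each critical point:
  f''(-2.7321) = -0.1547 < 0 → local maximum
  f''(0.7321) = 2.1547 > 0 → local minimum

Critical points: x = -sqrt(3) - 1 ≈ -2.7321 (local maximum); x = -1 + sqrt(3) ≈ 0.7321 (local minimum)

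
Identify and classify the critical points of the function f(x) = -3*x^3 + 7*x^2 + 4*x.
f'(x) = -9*x^2 + 14*x + 4

Solve f'(x) = 0:
  9*x^2 - 14*x - 4 = 0 has no rational roots; quadratic formula: x = (14 ± √340)/18.
  ⇒ x = 7/9 - sqrt(85)/9 ≈ -0.2466, 7/9 + sqrt(85)/9 ≈ 1.8022

f''(x) = 14 - 18*x
Second-derivative test at each critical point:
  f''(-0.2466) = 18.4391 > 0 → local minimum
  f''(1.8022) = -18.4391 < 0 → local maximum

Critical points: x = 7/9 - sqrt(85)/9 ≈ -0.2466 (local minimum); x = 7/9 + sqrt(85)/9 ≈ 1.8022 (local maximum)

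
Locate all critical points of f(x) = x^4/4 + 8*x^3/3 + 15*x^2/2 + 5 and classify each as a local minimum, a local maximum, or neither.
f'(x) = x*(x^2 + 8*x + 15)

Solve f'(x) = 0:
  Factor: x^3 + 8*x^2 + 15*x = x*(x + 3)*(x + 5) = 0.
  ⇒ x = -5, -3, 0

f''(x) = 3*x^2 + 16*x + 15
Second-derivative test at each critical point:
  f''(-5) = 10 > 0 → local minimum
  f''(-3) = -6 < 0 → local maximum
  f''(0) = 15 > 0 → local minimum

Critical points: x = -5 (local minimum); x = -3 (local maximum); x = 0 (local minimum)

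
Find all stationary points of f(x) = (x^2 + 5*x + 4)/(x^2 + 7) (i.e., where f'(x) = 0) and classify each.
f'(x) = (-5*x^2 + 6*x + 35)/(x^4 + 14*x^2 + 49)

Solve f'(x) = 0:
  f'(x) = -(5*x^2 - 6*x - 35)/(x^2 + 7)^2; the denominator is positive wherever f is defined, so f'(x) = 0 ⇔ -5*x^2 + 6*x + 35 = 0.
  5*x^2 - 6*x - 35 = 0 has no rational roots; quadratic formula: x = (6 ± √736)/10.
  ⇒ x = 3/5 - 2*sqrt(46)/5 ≈ -2.1129, 3/5 + 2*sqrt(46)/5 ≈ 3.3129

f''(x) = 2*(5*x^3 - 9*x^2 - 105*x + 21)/(x^6 + 21*x^4 + 147*x^2 + 343)
Second-derivative test at each critical point:
  f''(-2.1129) = 0.2064 > 0 → local minimum
  f''(3.3129) = -0.0840 < 0 → local maximum

Critical points: x = 3/5 - 2*sqrt(46)/5 ≈ -2.1129 (local minimum); x = 3/5 + 2*sqrt(46)/5 ≈ 3.3129 (local maximum)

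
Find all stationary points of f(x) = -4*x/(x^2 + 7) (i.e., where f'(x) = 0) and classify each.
f'(x) = 4*(x^2 - 7)/(x^2 + 7)^2

Solve f'(x) = 0:
  f'(x) = 4*(x^2 - 7)/(x^2 + 7)^2; the denominator is positive wherever f is defined, so f'(x) = 0 ⇔ 4*x^2 - 28 = 0.
  Factor: 4*x^2 - 28 = 4*(x^2 - 7); x^2 - 7 = 0 has no rational roots; quadratic formula: x = (0 ± √28)/2.
  ⇒ x = -sqrt(7) ≈ -2.6458, sqrt(7) ≈ 2.6458

f''(x) = 8*x*(21 - x^2)/(x^2 + 7)^3
Second-derivative test at each critical point:
  f''(-2.6458) = -0.1080 < 0 → local maximum
  f''(2.6458) = 0.1080 > 0 → local minimum

Critical points: x = -sqrt(7) ≈ -2.6458 (local maximum); x = sqrt(7) ≈ 2.6458 (local minimum)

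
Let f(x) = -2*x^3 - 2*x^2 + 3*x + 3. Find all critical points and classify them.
f'(x) = -6*x^2 - 4*x + 3

Solve f'(x) = 0:
  6*x^2 + 4*x - 3 = 0 has no rational roots; quadratic formula: x = (-4 ± √88)/12.
  ⇒ x = -sqrt(22)/6 - 1/3 ≈ -1.1151, -1/3 + sqrt(22)/6 ≈ 0.4484

f''(x) = -12*x - 4
Second-derivative test at each critical point:
  f''(-1.1151) = 9.3808 > 0 → local minimum
  f''(0.4484) = -9.3808 < 0 → local maximum

Critical points: x = -sqrt(22)/6 - 1/3 ≈ -1.1151 (local minimum); x = -1/3 + sqrt(22)/6 ≈ 0.4484 (local maximum)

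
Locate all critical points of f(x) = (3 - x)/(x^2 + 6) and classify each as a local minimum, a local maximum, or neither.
f'(x) = (-x^2 + 2*x*(x - 3) - 6)/(x^2 + 6)^2

Solve f'(x) = 0:
  f'(x) = (x^2 - 6*x - 6)/(x^2 + 6)^2; the denominator is positive wherever f is defined, so f'(x) = 0 ⇔ x^2 - 6*x - 6 = 0.
  x^2 - 6*x - 6 = 0 has no rational roots; quadratic formula: x = (6 ± √60)/2.
  ⇒ x = 3 - sqrt(15) ≈ -0.8730, 3 + sqrt(15) ≈ 6.8730

f''(x) = 2*(4*x^2*(3 - x) + 3*(x - 1)*(x^2 + 6))/(x^2 + 6)^3
Second-derivative test at each critical point:
  f''(-0.8730) = -0.1694 < 0 → local maximum
  f''(6.8730) = 0.0027 > 0 → local minimum

Critical points: x = 3 - sqrt(15) ≈ -0.8730 (local maximum); x = 3 + sqrt(15) ≈ 6.8730 (local minimum)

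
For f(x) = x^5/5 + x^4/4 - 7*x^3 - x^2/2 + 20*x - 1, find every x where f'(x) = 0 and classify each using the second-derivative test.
f'(x) = x^4 + x^3 - 21*x^2 - x + 20

Solve f'(x) = 0:
  Factor: x^4 + x^3 - 21*x^2 - x + 20 = (x - 4)*(x - 1)*(x + 1)*(x + 5) = 0.
  ⇒ x = -5, -1, 1, 4

f''(x) = 4*x^3 + 3*x^2 - 42*x - 1
Second-derivative test at each critical point:
  f''(-5) = -216 < 0 → local maximum
  f''(-1) = 40 > 0 → local minimum
  f''(1) = -36 < 0 → local maximum
  f''(4) = 135 > 0 → local minimum

Critical points: x = -5 (local maximum); x = -1 (local minimum); x = 1 (local maximum); x = 4 (local minimum)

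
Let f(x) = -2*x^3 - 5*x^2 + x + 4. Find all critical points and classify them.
f'(x) = -6*x^2 - 10*x + 1

Solve f'(x) = 0:
  6*x^2 + 10*x - 1 = 0 has no rational roots; quadratic formula: x = (-10 ± √124)/12.
  ⇒ x = -sqrt(31)/6 - 5/6 ≈ -1.7613, -5/6 + sqrt(31)/6 ≈ 0.0946

f''(x) = -12*x - 10
Second-derivative test at each critical point:
  f''(-1.7613) = 11.1355 > 0 → local minimum
  f''(0.0946) = -11.1355 < 0 → local maximum

Critical points: x = -sqrt(31)/6 - 5/6 ≈ -1.7613 (local minimum); x = -5/6 + sqrt(31)/6 ≈ 0.0946 (local maximum)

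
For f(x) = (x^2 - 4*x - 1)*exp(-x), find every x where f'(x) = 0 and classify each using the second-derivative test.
f'(x) = (-x^2 + 6*x - 3)*exp(-x)

Solve f'(x) = 0:
  f'(x) = (-x^2 + 6*x - 3)·exp(-x) and exp(-x) > 0 for every x, so f'(x) = 0 ⇔ -x^2 + 6*x - 3 = 0.
  x^2 - 6*x + 3 = 0 has no rational roots; quadratic formula: x = (6 ± √24)/2.
  ⇒ x = 3 - sqrt(6) ≈ 0.5505, sqrt(6) + 3 ≈ 5.4495

f''(x) = (x^2 - 8*x + 9)*exp(-x)
Second-derivative test at each critical point:
  f''(0.5505) = 2.8250 > 0 → local minimum
  f''(5.4495) = -0.0211 < 0 → local maximum

Critical points: x = 3 - sqrt(6) ≈ 0.5505 (local minimum); x = sqrt(6) + 3 ≈ 5.4495 (local maximum)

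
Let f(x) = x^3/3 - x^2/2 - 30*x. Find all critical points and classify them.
f'(x) = x^2 - x - 30

Solve f'(x) = 0:
  Factor: x^2 - x - 30 = (x - 6)*(x + 5) = 0.
  ⇒ x = -5, 6

f''(x) = 2*x - 1
Second-derivative test at each critical point:
  f''(-5) = -11 < 0 → local maximum
  f''(6) = 11 > 0 → local minimum

Critical points: x = -5 (local maximum); x = 6 (local minimum)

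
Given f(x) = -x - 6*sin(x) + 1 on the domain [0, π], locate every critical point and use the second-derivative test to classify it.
f'(x) = -6*cos(x) - 1

Solve f'(x) = 0 on [0, π]:
  f'(x) = 0 ⇔ cos(x) = -1/6, i.e. x = ±arccos(-1/6) + 2nπ; keep the solutions lying in [0, π].
  ⇒ x = acos(-1/6) ≈ 1.7382

f''(x) = 6*sin(x)
Second-derivative test at each critical point:
  f''(1.7382) = 5.9161 > 0 → local minimum

Critical points: x = acos(-1/6) ≈ 1.7382 (local minimum)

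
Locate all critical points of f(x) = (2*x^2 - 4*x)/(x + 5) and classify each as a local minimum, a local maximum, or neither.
f'(x) = 2*(x^2 + 10*x - 10)/(x^2 + 10*x + 25)

Solve f'(x) = 0:
  f'(x) = 2*(x^2 + 10*x - 10)/(x + 5)^2; the denominator is positive wherever f is defined, so f'(x) = 0 ⇔ 2*x^2 + 20*x - 20 = 0.
  Factor: 2*x^2 + 20*x - 20 = 2*(x^2 + 10*x - 10); x^2 + 10*x - 10 = 0 has no rational roots; quadratic formula: x = (-10 ± √140)/2.
  ⇒ x = -sqrt(35) - 5 ≈ -10.9161, -5 + sqrt(35) ≈ 0.9161

f''(x) = 140/(x^3 + 15*x^2 + 75*x + 125)
Second-derivative test at each critical point:
  f''(-10.9161) = -0.6761 < 0 → local maximum
  f''(0.9161) = 0.6761 > 0 → local minimum

Critical points: x = -sqrt(35) - 5 ≈ -10.9161 (local maximum); x = -5 + sqrt(35) ≈ 0.9161 (local minimum)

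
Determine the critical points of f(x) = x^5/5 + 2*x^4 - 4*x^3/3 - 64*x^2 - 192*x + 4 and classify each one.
f'(x) = x^4 + 8*x^3 - 4*x^2 - 128*x - 192

Solve f'(x) = 0:
  Factor: x^4 + 8*x^3 - 4*x^2 - 128*x - 192 = (x - 4)*(x + 2)*(x + 4)*(x + 6) = 0.
  ⇒ x = -6, -4, -2, 4

f''(x) = 4*x^3 + 24*x^2 - 8*x - 128
Second-derivative test at each critical point:
  f''(-6) = -80 < 0 → local maximum
  f''(-4) = 32 > 0 → local minimum
  f''(-2) = -48 < 0 → local maximum
  f''(4) = 480 > 0 → local minimum

Critical points: x = -6 (local maximum); x = -4 (local minimum); x = -2 (local maximum); x = 4 (local minimum)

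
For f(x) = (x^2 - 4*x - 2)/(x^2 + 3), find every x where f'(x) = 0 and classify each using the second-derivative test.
f'(x) = 2*(2*x^2 + 5*x - 6)/(x^4 + 6*x^2 + 9)

Solve f'(x) = 0:
  f'(x) = 2*(2*x^2 + 5*x - 6)/(x^2 + 3)^2; the denominator is positive wherever f is defined, so f'(x) = 0 ⇔ 4*x^2 + 10*x - 12 = 0.
  Factor: 4*x^2 + 10*x - 12 = 2*(2*x^2 + 5*x - 6); 2*x^2 + 5*x - 6 = 0 has no rational roots; quadratic formula: x = (-5 ± √73)/4.
  ⇒ x = -sqrt(73)/4 - 5/4 ≈ -3.3860, -5/4 + sqrt(73)/4 ≈ 0.8860

f''(x) = 2*(-4*x^3 - 15*x^2 + 36*x + 15)/(x^6 + 9*x^4 + 27*x^2 + 27)
Second-derivative test at each critical point:
  f''(-3.3860) = -0.0817 < 0 → local maximum
  f''(0.8860) = 1.1928 > 0 → local minimum

Critical points: x = -sqrt(73)/4 - 5/4 ≈ -3.3860 (local maximum); x = -5/4 + sqrt(73)/4 ≈ 0.8860 (local minimum)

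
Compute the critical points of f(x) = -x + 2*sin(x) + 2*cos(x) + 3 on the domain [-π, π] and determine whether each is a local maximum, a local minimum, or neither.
f'(x) = 2*sqrt(2)*cos(x + pi/4) - 1

Solve f'(x) = 0 on [-π, π]:
  f'(x) = 0 ⇔ -2*sin(x) + 2*cos(x) = 1. Write the left side as R·cos(x + φ) with R = √(2² + 2²) = 2*sqrt(2), cos φ = sqrt(2)/2, sin φ = sqrt(2)/2; then cos(x + φ) = sqrt(2)/4. Solve for x and keep the solutions lying in [-π, π].
  ⇒ x = -pi + atan((-sqrt(7) - 1)/(1 - sqrt(7))) ≈ -1.9948, atan((-1 + sqrt(7))/(1 + sqrt(7))) ≈ 0.4240

f''(x) = -2*sqrt(2)*sin(x + pi/4)
Second-derivative test at each critical point:
  f''(-1.9948) = 2.6458 > 0 → local minimum
  f''(0.4240) = -2.6458 < 0 → local maximum

Critical points: x = -pi + atan((-sqrt(7) - 1)/(1 - sqrt(7))) ≈ -1.9948 (local minimum); x = atan((-1 + sqrt(7))/(1 + sqrt(7))) ≈ 0.4240 (local maximum)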